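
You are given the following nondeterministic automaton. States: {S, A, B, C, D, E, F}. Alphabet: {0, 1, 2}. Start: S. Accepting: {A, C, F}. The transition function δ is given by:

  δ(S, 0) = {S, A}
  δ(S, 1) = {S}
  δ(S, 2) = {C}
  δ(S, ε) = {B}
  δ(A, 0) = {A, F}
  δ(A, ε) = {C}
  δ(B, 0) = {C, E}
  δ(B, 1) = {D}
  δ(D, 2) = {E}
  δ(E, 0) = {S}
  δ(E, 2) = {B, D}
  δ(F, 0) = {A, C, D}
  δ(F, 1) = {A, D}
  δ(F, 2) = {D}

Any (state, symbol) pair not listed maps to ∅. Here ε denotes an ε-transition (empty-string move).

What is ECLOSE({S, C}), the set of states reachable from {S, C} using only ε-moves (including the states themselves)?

Begin with {S, C}.
ε-move S → B; add B.

{S, B, C}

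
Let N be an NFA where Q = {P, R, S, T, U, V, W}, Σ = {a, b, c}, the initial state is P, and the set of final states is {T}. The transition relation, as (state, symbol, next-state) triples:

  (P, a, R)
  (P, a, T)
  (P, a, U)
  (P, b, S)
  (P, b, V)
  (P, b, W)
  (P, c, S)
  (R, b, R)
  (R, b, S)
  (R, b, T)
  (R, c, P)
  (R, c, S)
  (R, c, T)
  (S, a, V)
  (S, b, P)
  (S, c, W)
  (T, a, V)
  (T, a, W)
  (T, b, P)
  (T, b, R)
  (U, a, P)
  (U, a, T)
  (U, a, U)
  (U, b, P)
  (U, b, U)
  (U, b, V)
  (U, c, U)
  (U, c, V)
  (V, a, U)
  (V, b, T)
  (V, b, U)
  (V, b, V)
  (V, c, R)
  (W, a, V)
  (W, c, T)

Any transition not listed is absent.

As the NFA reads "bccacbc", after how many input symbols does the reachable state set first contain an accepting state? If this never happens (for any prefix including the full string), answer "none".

2

Start in {P}.
Read 'b': P→{S, V, W}; now {S, V, W}.
Read 'c': S→{W}, V→{R}, W→{T}; now {R, T, W}.
None of the earlier sets intersect F, but {R, T, W} does.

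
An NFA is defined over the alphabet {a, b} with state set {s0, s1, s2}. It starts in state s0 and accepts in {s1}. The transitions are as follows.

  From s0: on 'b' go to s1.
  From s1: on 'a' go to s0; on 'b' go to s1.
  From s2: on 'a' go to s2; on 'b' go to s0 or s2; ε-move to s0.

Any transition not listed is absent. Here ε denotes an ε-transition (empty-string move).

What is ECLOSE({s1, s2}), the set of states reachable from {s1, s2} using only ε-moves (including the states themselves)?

Begin with {s1, s2}.
ε-move s2 → s0; add s0.

{s0, s1, s2}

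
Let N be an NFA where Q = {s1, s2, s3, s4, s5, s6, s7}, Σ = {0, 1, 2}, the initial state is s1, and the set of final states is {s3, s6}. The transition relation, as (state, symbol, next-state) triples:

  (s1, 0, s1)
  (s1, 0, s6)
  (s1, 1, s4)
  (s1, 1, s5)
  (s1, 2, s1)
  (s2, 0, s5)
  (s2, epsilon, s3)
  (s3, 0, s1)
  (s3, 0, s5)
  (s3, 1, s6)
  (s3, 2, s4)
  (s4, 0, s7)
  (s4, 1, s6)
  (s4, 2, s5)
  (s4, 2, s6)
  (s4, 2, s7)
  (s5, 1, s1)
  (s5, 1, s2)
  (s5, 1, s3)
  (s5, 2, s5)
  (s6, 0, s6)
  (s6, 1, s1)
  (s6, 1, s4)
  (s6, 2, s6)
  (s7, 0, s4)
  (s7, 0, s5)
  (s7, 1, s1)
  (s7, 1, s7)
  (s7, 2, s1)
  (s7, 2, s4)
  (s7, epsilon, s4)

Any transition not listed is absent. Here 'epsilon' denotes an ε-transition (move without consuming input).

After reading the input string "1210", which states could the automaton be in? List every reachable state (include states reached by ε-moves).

{s1, s4, s5, s6, s7}

Start in {s1}.
Read '1': s1→{s4, s5}; now {s4, s5}.
Read '2': s4→{s5, s6, s7}, s5→{s5}; union {s5, s6, s7}; ε-closure = {s4, s5, s6, s7}.
Read '1': s4→{s6}, s5→{s1, s2, s3}, s6→{s1, s4}, s7→{s1, s7}; now {s1, s2, s3, s4, s6, s7}.
Read '0': s1→{s1, s6}, s2→{s5}, s3→{s1, s5}, s4→{s7}, s6→{s6}, s7→{s4, s5}; now {s1, s4, s5, s6, s7}.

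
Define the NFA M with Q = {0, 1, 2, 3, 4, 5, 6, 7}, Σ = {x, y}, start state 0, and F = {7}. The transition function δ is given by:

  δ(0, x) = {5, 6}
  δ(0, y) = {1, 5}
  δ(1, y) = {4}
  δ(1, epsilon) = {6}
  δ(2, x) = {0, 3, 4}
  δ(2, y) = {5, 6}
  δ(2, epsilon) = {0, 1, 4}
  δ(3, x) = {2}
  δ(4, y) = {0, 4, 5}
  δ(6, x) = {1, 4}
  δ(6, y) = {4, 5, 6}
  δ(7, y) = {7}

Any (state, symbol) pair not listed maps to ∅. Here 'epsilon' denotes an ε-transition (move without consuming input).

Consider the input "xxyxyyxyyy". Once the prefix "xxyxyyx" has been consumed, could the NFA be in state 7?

No

Start in {0}.
Read 'x': {0} → {5, 6}.
Read 'x': {5, 6} → {1, 4, 6}.
Read 'y': {1, 4, 6} → {0, 4, 5, 6}.
Read 'x': {0, 4, 5, 6} → {1, 4, 5, 6}.
Read 'y': {1, 4, 5, 6} → {0, 4, 5, 6}.
Read 'y': {0, 4, 5, 6} → {0, 1, 4, 5, 6}.
Read 'x': {0, 1, 4, 5, 6} → {1, 4, 5, 6}.
State 7 is not in {1, 4, 5, 6}.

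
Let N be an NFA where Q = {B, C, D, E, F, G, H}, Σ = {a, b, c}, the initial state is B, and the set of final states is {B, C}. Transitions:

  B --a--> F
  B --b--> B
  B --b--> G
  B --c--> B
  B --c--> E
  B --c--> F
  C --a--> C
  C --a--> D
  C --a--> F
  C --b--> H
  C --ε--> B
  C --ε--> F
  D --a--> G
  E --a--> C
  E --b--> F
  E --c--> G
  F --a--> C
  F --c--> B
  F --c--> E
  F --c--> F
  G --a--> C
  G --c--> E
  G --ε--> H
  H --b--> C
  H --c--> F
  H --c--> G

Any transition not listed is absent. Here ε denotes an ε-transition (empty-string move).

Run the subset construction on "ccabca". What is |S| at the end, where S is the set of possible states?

Start in {B}.
Read 'c': B→{B, E, F}; now {B, E, F}.
Read 'c': B→{B, E, F}, E→{G}, F→{B, E, F}; union {B, E, F, G}; ε-closure = {B, E, F, G, H}.
Read 'a': B→{F}, E→{C}, F→{C}, G→{C}, H→∅; union {C, F}; ε-closure = {B, C, F}.
Read 'b': B→{B, G}, C→{H}, F→∅; now {B, G, H}.
Read 'c': B→{B, E, F}, G→{E}, H→{F, G}; union {B, E, F, G}; ε-closure = {B, E, F, G, H}.
Read 'a': B→{F}, E→{C}, F→{C}, G→{C}, H→∅; union {C, F}; ε-closure = {B, C, F}.
That set has 3 states.

3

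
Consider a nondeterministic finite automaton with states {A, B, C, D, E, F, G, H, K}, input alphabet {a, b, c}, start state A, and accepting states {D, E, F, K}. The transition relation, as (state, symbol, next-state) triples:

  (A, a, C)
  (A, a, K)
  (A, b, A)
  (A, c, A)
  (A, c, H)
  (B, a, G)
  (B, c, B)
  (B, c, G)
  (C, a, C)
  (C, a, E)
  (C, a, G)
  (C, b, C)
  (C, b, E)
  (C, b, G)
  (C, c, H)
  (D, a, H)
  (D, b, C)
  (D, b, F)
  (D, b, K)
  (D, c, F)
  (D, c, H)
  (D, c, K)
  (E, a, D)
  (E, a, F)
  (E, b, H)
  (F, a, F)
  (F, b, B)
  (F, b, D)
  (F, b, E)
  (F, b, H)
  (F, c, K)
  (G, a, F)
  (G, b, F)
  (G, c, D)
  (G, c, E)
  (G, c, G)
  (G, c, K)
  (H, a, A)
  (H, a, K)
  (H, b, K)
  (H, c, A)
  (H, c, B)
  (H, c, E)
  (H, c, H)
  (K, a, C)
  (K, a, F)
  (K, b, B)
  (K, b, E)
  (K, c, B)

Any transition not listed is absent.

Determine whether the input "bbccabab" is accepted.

Yes

Start in {A}.
Read 'b': A→{A}; now {A}.
Read 'b': A→{A}; now {A}.
Read 'c': A→{A, H}; now {A, H}.
Read 'c': A→{A, H}, H→{A, B, E, H}; now {A, B, E, H}.
Read 'a': A→{C, K}, B→{G}, E→{D, F}, H→{A, K}; now {A, C, D, F, G, K}.
Read 'b': A→{A}, C→{C, E, G}, D→{C, F, K}, F→{B, D, E, H}, G→{F}, K→{B, E}; now {A, B, C, D, E, F, G, H, K}.
Read 'a': A→{C, K}, B→{G}, C→{C, E, G}, D→{H}, E→{D, F}, F→{F}, G→{F}, H→{A, K}, K→{C, F}; now {A, C, D, E, F, G, H, K}.
Read 'b': A→{A}, C→{C, E, G}, D→{C, F, K}, E→{H}, F→{B, D, E, H}, G→{F}, H→{K}, K→{B, E}; now {A, B, C, D, E, F, G, H, K}.
The final set {A, B, C, D, E, F, G, H, K} contains the accepting states D, E, F, K.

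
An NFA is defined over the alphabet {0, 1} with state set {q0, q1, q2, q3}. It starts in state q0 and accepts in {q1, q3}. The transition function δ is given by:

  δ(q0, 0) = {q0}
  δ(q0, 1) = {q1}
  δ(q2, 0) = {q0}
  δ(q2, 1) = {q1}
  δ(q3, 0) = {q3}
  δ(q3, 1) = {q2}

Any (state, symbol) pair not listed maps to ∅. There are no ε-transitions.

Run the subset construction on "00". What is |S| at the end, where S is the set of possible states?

1

Start in {q0}.
Read '0': {q0} → {q0}.
Read '0': {q0} → {q0}.
That set has 1 state.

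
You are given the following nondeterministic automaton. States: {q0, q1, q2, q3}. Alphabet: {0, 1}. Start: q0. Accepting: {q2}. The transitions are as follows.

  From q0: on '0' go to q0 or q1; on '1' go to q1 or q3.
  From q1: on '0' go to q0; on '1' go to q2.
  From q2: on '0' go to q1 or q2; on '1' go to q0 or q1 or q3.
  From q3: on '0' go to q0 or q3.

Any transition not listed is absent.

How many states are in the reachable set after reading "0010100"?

Start in {q0}.
Read '0': {q0} → {q0, q1}.
Read '0': {q0, q1} → {q0, q1}.
Read '1': {q0, q1} → {q1, q2, q3}.
Read '0': {q1, q2, q3} → {q0, q1, q2, q3}.
Read '1': {q0, q1, q2, q3} → {q0, q1, q2, q3}.
Read '0': {q0, q1, q2, q3} → {q0, q1, q2, q3}.
Read '0': {q0, q1, q2, q3} → {q0, q1, q2, q3}.
That set has 4 states.

4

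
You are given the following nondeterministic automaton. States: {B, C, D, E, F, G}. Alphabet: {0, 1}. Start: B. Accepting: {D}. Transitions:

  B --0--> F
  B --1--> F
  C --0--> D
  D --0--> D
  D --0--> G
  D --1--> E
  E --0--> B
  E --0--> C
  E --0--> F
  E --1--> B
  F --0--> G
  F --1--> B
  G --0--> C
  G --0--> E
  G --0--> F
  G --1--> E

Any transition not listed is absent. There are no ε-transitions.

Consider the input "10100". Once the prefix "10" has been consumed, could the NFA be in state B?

No

Start in {B}.
Read '1': {B} → {F}.
Read '0': {F} → {G}.
State B is not in {G}.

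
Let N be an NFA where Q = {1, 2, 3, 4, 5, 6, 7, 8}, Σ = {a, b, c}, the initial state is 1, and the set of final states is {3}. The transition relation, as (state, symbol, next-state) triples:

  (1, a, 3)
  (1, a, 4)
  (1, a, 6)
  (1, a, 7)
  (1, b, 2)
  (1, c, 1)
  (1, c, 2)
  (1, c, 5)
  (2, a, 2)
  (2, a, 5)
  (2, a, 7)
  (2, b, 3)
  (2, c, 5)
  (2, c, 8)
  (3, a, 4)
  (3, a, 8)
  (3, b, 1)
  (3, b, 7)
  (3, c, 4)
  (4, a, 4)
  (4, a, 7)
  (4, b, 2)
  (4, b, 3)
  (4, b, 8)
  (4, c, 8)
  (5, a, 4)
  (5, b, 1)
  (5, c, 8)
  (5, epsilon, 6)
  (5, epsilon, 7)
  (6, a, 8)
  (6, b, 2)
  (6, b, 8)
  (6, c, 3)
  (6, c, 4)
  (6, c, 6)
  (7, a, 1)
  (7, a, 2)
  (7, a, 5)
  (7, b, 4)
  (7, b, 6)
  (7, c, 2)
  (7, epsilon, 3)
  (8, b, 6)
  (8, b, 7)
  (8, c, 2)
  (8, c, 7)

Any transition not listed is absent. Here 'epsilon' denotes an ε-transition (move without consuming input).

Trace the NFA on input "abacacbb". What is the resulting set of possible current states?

{1, 2, 3, 4, 6, 7, 8}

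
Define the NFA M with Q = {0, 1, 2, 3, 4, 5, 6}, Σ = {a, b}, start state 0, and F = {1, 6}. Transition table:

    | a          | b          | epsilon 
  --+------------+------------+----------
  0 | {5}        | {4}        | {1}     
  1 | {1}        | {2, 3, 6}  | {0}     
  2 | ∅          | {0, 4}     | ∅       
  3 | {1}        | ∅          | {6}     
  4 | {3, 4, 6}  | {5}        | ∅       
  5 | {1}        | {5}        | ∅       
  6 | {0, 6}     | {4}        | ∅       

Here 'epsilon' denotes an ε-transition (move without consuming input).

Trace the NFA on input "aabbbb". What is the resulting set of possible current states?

Start: ε-closure({0}) = {0, 1}.
Read 'a': {0, 1} → {0, 1, 5}.
Read 'a': {0, 1, 5} → {0, 1, 5}.
Read 'b': {0, 1, 5} → {2, 3, 4, 5, 6}.
Read 'b': {2, 3, 4, 5, 6} → {0, 1, 4, 5}.
Read 'b': {0, 1, 4, 5} → {2, 3, 4, 5, 6}.
Read 'b': {2, 3, 4, 5, 6} → {0, 1, 4, 5}.

{0, 1, 4, 5}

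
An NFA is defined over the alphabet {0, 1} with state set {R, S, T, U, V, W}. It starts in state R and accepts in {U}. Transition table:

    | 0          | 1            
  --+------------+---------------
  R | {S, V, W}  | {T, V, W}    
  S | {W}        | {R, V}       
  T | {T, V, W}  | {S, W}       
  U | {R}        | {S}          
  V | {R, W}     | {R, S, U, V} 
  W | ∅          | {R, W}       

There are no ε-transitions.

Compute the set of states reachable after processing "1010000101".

{R, S, T, U, V, W}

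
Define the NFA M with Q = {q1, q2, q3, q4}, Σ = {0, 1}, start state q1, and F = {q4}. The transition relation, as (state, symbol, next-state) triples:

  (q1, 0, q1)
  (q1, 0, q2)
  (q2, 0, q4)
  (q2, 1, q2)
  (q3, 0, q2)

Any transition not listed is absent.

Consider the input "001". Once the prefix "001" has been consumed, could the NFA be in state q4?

No

Start in {q1}.
Read '0': {q1} → {q1, q2}.
Read '0': {q1, q2} → {q1, q2, q4}.
Read '1': {q1, q2, q4} → {q2}.
State q4 is not in {q2}.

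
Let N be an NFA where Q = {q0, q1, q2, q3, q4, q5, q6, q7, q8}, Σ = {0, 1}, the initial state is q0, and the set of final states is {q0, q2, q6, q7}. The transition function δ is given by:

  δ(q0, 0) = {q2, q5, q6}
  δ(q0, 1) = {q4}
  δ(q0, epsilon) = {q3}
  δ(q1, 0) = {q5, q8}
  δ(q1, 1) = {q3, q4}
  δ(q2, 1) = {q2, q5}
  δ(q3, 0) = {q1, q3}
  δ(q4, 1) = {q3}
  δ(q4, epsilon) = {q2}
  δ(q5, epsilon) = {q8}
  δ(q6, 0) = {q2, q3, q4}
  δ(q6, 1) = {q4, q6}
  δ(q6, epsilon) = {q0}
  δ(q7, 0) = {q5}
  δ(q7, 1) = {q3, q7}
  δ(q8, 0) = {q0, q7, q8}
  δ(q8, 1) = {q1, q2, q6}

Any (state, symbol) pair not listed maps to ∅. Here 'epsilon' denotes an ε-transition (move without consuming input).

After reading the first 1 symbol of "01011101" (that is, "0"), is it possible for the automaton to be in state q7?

Start: ε-closure({q0}) = {q0, q3}.
Read '0': q0→{q2, q5, q6}, q3→{q1, q3}; union {q1, q2, q3, q5, q6}; ε-closure = {q0, q1, q2, q3, q5, q6, q8}.
State q7 is not in {q0, q1, q2, q3, q5, q6, q8}.

No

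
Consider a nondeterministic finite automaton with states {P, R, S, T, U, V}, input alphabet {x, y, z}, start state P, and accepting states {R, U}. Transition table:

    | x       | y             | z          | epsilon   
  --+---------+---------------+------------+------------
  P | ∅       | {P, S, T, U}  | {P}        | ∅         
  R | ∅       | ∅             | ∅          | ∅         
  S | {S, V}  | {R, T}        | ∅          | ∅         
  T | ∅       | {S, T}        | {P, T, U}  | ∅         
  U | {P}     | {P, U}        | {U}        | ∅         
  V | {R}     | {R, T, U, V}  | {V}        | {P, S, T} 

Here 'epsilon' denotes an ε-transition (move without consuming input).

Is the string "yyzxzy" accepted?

Yes

Start in {P}.
Read 'y': P→{P, S, T, U}; now {P, S, T, U}.
Read 'y': P→{P, S, T, U}, S→{R, T}, T→{S, T}, U→{P, U}; now {P, R, S, T, U}.
Read 'z': P→{P}, R→∅, S→∅, T→{P, T, U}, U→{U}; now {P, T, U}.
Read 'x': P→∅, T→∅, U→{P}; now {P}.
Read 'z': P→{P}; now {P}.
Read 'y': P→{P, S, T, U}; now {P, S, T, U}.
The final set {P, S, T, U} contains the accepting state U.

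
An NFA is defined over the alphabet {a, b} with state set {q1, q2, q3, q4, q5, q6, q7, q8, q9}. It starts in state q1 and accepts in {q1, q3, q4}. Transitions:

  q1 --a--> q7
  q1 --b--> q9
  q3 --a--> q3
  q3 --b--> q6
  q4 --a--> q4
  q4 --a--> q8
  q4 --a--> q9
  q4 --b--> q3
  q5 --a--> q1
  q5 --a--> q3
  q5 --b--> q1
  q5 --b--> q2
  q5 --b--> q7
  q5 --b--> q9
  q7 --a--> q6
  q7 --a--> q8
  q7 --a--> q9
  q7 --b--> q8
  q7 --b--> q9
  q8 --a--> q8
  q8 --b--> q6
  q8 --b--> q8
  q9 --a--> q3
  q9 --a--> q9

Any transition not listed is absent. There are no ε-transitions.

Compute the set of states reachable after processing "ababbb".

{q6, q8}

Start in {q1}.
Read 'a': q1→{q7}; now {q7}.
Read 'b': q7→{q8, q9}; now {q8, q9}.
Read 'a': q8→{q8}, q9→{q3, q9}; now {q3, q8, q9}.
Read 'b': q3→{q6}, q8→{q6, q8}, q9→∅; now {q6, q8}.
Read 'b': q6→∅, q8→{q6, q8}; now {q6, q8}.
Read 'b': q6→∅, q8→{q6, q8}; now {q6, q8}.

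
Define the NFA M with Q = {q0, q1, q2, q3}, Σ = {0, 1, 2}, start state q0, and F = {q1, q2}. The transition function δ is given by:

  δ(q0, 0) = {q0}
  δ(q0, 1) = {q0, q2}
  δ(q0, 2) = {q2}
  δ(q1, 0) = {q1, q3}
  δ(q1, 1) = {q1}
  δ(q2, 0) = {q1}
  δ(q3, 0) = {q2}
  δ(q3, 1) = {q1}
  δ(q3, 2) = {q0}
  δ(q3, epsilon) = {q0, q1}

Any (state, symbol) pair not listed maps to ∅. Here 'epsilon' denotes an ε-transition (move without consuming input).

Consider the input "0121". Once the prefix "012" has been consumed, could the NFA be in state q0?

Start in {q0}.
Read '0': {q0} → {q0}.
Read '1': {q0} → {q0, q2}.
Read '2': {q0, q2} → {q2}.
State q0 is not in {q2}.

No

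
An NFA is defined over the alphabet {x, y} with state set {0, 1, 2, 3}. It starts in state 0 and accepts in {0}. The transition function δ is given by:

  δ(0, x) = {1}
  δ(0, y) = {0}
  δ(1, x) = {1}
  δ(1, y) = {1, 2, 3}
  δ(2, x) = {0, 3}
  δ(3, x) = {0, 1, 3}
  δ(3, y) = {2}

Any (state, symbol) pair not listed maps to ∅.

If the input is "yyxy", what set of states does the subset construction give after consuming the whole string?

Start in {0}.
Read 'y': {0} → {0}.
Read 'y': {0} → {0}.
Read 'x': {0} → {1}.
Read 'y': {1} → {1, 2, 3}.

{1, 2, 3}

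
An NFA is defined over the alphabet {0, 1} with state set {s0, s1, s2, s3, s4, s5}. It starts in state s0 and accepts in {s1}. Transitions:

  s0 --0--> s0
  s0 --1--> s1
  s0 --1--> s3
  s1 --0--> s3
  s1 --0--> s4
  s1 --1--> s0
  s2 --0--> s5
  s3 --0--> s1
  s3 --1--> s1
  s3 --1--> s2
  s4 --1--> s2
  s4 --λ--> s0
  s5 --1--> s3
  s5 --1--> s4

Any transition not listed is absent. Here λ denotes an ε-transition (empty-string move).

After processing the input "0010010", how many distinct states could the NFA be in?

5

Start in {s0}.
Read '0': {s0} → {s0}.
Read '0': {s0} → {s0}.
Read '1': {s0} → {s1, s3}.
Read '0': {s1, s3} → {s0, s1, s3, s4}.
Read '0': {s0, s1, s3, s4} → {s0, s1, s3, s4}.
Read '1': {s0, s1, s3, s4} → {s0, s1, s2, s3}.
Read '0': {s0, s1, s2, s3} → {s0, s1, s3, s4, s5}.
That set has 5 states.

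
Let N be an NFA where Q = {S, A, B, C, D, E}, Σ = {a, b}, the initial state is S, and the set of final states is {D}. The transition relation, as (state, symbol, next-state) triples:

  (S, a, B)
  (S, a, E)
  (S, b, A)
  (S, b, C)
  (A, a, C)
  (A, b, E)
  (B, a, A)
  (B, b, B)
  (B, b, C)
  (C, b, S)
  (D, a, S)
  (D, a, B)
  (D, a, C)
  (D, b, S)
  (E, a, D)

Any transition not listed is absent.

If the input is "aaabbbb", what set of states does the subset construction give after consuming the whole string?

{S, A, B, C, E}

Start in {S}.
Read 'a': {S} → {B, E}.
Read 'a': {B, E} → {A, D}.
Read 'a': {A, D} → {S, B, C}.
Read 'b': {S, B, C} → {S, A, B, C}.
Read 'b': {S, A, B, C} → {S, A, B, C, E}.
Read 'b': {S, A, B, C, E} → {S, A, B, C, E}.
Read 'b': {S, A, B, C, E} → {S, A, B, C, E}.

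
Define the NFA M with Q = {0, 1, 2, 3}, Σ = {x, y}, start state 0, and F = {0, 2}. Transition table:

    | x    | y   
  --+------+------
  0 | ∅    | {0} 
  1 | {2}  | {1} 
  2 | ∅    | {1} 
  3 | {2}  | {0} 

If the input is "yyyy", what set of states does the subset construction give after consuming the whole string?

{0}

Start in {0}.
Read 'y': 0→{0}; now {0}.
Read 'y': 0→{0}; now {0}.
Read 'y': 0→{0}; now {0}.
Read 'y': 0→{0}; now {0}.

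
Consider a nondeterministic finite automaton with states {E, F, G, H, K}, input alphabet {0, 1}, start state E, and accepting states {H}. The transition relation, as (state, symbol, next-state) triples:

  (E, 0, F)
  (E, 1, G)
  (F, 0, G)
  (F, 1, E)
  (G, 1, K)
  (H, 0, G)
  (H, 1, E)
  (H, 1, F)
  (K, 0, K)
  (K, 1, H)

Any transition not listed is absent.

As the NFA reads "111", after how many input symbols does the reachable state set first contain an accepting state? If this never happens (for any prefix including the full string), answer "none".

3

Start in {E}.
Read '1': E→{G}; now {G}.
Read '1': G→{K}; now {K}.
Read '1': K→{H}; now {H}.
None of the earlier sets intersect F, but {H} does.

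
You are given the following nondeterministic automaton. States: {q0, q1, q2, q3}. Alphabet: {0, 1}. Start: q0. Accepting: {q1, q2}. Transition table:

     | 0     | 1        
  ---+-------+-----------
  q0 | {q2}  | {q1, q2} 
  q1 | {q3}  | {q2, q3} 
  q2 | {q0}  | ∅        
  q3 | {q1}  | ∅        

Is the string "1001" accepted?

Yes

Start in {q0}.
Read '1': q0→{q1, q2}; now {q1, q2}.
Read '0': q1→{q3}, q2→{q0}; now {q0, q3}.
Read '0': q0→{q2}, q3→{q1}; now {q1, q2}.
Read '1': q1→{q2, q3}, q2→∅; now {q2, q3}.
The final set {q2, q3} contains the accepting state q2.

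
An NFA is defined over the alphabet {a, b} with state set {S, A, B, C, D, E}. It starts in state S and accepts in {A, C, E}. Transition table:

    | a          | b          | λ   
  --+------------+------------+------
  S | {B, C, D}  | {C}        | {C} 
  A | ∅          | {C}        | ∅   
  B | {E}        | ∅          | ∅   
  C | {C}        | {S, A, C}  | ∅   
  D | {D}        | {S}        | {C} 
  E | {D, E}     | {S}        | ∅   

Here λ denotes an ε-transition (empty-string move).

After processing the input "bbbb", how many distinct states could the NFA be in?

3

Start: ε-closure({S}) = {S, C}.
Read 'b': {S, C} → {S, A, C}.
Read 'b': {S, A, C} → {S, A, C}.
Read 'b': {S, A, C} → {S, A, C}.
Read 'b': {S, A, C} → {S, A, C}.
That set has 3 states.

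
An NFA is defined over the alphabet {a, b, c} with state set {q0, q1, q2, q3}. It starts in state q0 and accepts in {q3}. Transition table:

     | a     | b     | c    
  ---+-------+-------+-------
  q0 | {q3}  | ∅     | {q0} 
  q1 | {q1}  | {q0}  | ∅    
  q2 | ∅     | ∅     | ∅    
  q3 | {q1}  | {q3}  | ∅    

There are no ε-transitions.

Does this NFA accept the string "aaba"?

Yes

Start in {q0}.
Read 'a': q0→{q3}; now {q3}.
Read 'a': q3→{q1}; now {q1}.
Read 'b': q1→{q0}; now {q0}.
Read 'a': q0→{q3}; now {q3}.
The final set {q3} contains the accepting state q3.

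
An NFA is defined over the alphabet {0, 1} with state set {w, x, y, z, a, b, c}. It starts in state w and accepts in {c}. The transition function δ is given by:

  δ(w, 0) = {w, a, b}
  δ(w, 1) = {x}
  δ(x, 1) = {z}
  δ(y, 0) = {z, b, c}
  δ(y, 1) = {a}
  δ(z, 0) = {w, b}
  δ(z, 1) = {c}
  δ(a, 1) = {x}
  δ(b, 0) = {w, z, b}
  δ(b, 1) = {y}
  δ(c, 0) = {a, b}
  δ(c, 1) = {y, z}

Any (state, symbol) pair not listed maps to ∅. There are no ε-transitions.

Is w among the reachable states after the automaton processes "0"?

Yes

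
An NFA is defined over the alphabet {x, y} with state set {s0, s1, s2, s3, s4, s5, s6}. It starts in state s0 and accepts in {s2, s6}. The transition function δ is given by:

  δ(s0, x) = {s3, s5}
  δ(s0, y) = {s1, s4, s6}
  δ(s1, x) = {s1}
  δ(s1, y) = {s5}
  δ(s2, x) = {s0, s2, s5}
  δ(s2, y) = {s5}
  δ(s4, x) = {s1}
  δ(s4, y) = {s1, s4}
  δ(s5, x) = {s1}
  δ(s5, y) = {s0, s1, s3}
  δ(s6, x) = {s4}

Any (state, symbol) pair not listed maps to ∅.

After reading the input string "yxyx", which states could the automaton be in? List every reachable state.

{s1}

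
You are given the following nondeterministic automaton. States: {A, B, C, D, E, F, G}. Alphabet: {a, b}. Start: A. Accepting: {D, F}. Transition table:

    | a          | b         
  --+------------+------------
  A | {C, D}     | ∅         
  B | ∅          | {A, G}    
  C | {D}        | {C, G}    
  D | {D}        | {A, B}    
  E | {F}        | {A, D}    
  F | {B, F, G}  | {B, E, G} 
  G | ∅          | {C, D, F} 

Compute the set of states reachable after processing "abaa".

{D}

Start in {A}.
Read 'a': {A} → {C, D}.
Read 'b': {C, D} → {A, B, C, G}.
Read 'a': {A, B, C, G} → {C, D}.
Read 'a': {C, D} → {D}.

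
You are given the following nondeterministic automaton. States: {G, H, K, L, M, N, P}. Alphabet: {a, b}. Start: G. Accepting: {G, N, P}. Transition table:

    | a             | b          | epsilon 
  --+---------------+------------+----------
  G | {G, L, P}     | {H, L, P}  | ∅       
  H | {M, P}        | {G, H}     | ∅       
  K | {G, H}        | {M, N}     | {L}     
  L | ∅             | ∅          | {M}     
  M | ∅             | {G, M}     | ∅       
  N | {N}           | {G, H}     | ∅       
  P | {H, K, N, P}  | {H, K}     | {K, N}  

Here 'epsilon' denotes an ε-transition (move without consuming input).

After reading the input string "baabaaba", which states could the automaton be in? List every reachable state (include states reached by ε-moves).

Start in {G}.
Read 'b': {G} → {H, K, L, M, N, P}.
Read 'a': {H, K, L, M, N, P} → {G, H, K, L, M, N, P}.
Read 'a': {G, H, K, L, M, N, P} → {G, H, K, L, M, N, P}.
Read 'b': {G, H, K, L, M, N, P} → {G, H, K, L, M, N, P}.
Read 'a': {G, H, K, L, M, N, P} → {G, H, K, L, M, N, P}.
Read 'a': {G, H, K, L, M, N, P} → {G, H, K, L, M, N, P}.
Read 'b': {G, H, K, L, M, N, P} → {G, H, K, L, M, N, P}.
Read 'a': {G, H, K, L, M, N, P} → {G, H, K, L, M, N, P}.

{G, H, K, L, M, N, P}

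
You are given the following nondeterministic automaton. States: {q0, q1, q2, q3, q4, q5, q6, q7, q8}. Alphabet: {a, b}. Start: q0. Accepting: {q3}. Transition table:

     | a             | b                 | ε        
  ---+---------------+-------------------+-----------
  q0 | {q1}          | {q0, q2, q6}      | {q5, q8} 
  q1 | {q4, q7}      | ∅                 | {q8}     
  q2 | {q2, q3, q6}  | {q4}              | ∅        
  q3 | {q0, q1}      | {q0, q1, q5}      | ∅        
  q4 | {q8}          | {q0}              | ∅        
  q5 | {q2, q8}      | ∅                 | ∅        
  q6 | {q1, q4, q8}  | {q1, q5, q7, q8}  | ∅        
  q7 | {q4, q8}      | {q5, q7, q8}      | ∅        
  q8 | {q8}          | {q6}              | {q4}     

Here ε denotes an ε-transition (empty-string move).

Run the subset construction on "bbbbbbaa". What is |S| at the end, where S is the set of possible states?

9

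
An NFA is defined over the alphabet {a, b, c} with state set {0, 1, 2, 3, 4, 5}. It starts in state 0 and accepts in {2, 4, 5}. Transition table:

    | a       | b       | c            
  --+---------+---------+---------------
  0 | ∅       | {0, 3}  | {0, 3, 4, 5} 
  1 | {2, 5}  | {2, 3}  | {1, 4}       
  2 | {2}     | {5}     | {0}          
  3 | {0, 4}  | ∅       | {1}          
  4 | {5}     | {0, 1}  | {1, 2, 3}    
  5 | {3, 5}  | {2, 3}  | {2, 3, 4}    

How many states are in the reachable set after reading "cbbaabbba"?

Start in {0}.
Read 'c': {0} → {0, 3, 4, 5}.
Read 'b': {0, 3, 4, 5} → {0, 1, 2, 3}.
Read 'b': {0, 1, 2, 3} → {0, 2, 3, 5}.
Read 'a': {0, 2, 3, 5} → {0, 2, 3, 4, 5}.
Read 'a': {0, 2, 3, 4, 5} → {0, 2, 3, 4, 5}.
Read 'b': {0, 2, 3, 4, 5} → {0, 1, 2, 3, 5}.
Read 'b': {0, 1, 2, 3, 5} → {0, 2, 3, 5}.
Read 'b': {0, 2, 3, 5} → {0, 2, 3, 5}.
Read 'a': {0, 2, 3, 5} → {0, 2, 3, 4, 5}.
That set has 5 states.

5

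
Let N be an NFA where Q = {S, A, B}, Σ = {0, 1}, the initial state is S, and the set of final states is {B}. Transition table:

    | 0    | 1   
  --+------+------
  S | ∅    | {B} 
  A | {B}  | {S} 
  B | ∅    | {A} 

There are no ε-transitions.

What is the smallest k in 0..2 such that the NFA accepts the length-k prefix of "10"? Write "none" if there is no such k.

1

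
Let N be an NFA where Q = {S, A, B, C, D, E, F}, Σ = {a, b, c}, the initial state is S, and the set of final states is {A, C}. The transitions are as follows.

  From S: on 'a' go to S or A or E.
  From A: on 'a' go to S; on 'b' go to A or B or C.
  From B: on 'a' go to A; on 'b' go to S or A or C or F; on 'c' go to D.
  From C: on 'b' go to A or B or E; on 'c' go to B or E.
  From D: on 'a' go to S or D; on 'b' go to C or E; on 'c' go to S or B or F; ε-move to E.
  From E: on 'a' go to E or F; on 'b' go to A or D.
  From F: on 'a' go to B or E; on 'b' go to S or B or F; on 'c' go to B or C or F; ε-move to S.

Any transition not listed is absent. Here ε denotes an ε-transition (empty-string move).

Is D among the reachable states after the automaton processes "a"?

No

Start in {S}.
Read 'a': {S} → {S, A, E}.
State D is not in {S, A, E}.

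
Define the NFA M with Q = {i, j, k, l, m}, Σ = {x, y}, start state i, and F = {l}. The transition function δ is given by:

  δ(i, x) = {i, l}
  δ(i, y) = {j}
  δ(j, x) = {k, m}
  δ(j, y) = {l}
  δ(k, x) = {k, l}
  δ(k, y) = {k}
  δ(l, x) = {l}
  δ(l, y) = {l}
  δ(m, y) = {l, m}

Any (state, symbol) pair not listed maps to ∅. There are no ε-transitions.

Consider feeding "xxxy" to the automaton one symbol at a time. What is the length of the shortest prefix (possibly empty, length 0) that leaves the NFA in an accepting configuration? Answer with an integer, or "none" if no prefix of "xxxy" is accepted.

Start in {i}.
Read 'x': i→{i, l}; now {i, l}.
None of the earlier sets intersect F, but {i, l} does.

1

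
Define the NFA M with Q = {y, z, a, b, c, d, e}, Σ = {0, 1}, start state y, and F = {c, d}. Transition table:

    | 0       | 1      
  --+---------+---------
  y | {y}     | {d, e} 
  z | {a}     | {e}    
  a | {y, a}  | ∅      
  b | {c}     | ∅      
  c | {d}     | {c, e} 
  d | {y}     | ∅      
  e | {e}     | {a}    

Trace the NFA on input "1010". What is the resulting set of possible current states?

Start in {y}.
Read '1': {y} → {d, e}.
Read '0': {d, e} → {y, e}.
Read '1': {y, e} → {a, d, e}.
Read '0': {a, d, e} → {y, a, e}.

{y, a, e}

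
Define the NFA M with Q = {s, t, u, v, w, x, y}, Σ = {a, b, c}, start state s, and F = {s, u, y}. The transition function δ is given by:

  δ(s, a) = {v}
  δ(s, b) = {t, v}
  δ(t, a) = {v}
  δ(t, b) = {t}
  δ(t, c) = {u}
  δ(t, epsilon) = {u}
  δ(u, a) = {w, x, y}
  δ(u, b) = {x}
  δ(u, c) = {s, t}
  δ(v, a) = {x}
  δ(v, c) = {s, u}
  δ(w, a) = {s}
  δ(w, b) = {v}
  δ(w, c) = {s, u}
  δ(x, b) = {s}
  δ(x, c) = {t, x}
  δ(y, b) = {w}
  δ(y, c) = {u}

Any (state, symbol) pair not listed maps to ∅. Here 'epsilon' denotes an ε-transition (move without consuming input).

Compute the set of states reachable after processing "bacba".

{v, w, x, y}

Start in {s}.
Read 'b': {s} → {t, u, v}.
Read 'a': {t, u, v} → {v, w, x, y}.
Read 'c': {v, w, x, y} → {s, t, u, x}.
Read 'b': {s, t, u, x} → {s, t, u, v, x}.
Read 'a': {s, t, u, v, x} → {v, w, x, y}.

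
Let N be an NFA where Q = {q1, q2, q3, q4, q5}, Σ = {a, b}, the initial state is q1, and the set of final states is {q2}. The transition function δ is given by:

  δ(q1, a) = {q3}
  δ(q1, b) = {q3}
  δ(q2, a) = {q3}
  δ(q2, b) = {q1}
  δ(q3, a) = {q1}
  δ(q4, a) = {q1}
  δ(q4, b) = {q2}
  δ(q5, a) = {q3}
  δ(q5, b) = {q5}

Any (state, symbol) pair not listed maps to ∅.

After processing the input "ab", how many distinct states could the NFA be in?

Start in {q1}.
Read 'a': {q1} → {q3}.
Read 'b': {q3} → ∅.
That set has 0 states.

0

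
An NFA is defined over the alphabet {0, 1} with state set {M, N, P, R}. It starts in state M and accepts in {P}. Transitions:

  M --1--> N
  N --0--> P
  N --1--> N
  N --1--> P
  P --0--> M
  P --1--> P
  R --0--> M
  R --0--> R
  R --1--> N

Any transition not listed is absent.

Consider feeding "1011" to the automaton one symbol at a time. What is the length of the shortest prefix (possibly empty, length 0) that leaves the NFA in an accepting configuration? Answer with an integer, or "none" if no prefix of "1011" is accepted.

2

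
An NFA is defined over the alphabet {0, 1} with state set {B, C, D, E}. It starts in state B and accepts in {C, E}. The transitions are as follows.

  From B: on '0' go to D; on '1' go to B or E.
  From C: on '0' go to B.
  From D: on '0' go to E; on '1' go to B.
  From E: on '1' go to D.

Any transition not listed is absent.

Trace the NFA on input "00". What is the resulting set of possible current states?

Start in {B}.
Read '0': {B} → {D}.
Read '0': {D} → {E}.

{E}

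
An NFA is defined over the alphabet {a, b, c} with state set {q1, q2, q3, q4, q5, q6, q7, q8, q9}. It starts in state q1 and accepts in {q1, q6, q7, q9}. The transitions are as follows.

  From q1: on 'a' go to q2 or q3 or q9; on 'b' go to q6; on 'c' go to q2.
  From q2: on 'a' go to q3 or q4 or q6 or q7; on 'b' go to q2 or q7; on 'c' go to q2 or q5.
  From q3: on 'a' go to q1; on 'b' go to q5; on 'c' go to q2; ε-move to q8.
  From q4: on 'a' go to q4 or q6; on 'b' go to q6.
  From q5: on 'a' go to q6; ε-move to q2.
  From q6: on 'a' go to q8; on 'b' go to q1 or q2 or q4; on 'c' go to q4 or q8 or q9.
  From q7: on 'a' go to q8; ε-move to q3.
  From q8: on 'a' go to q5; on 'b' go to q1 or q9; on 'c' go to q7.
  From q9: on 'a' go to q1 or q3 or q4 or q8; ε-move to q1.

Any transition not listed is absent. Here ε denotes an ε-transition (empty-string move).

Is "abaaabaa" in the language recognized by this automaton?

Yes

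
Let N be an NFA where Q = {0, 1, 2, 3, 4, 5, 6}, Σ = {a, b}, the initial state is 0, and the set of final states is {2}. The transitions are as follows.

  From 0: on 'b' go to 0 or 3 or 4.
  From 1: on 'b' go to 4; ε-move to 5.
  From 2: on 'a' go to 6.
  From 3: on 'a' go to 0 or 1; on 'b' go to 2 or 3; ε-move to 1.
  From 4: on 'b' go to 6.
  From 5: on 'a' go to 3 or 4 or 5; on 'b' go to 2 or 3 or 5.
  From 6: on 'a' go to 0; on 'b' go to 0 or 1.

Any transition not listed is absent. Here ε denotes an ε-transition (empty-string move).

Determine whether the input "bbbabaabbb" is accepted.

Start in {0}.
Read 'b': 0→{0, 3, 4}; union {0, 3, 4}; ε-closure = {0, 1, 3, 4, 5}.
Read 'b': 0→{0, 3, 4}, 1→{4}, 3→{2, 3}, 4→{6}, 5→{2, 3, 5}; union {0, 2, 3, 4, 5, 6}; ε-closure = {0, 1, 2, 3, 4, 5, 6}.
Read 'b': 0→{0, 3, 4}, 1→{4}, 2→∅, 3→{2, 3}, 4→{6}, 5→{2, 3, 5}, 6→{0, 1}; now {0, 1, 2, 3, 4, 5, 6}.
Read 'a': 0→∅, 1→∅, 2→{6}, 3→{0, 1}, 4→∅, 5→{3, 4, 5}, 6→{0}; now {0, 1, 3, 4, 5, 6}.
Read 'b': 0→{0, 3, 4}, 1→{4}, 3→{2, 3}, 4→{6}, 5→{2, 3, 5}, 6→{0, 1}; now {0, 1, 2, 3, 4, 5, 6}.
Read 'a': 0→∅, 1→∅, 2→{6}, 3→{0, 1}, 4→∅, 5→{3, 4, 5}, 6→{0}; now {0, 1, 3, 4, 5, 6}.
Read 'a': 0→∅, 1→∅, 3→{0, 1}, 4→∅, 5→{3, 4, 5}, 6→{0}; now {0, 1, 3, 4, 5}.
Read 'b': 0→{0, 3, 4}, 1→{4}, 3→{2, 3}, 4→{6}, 5→{2, 3, 5}; union {0, 2, 3, 4, 5, 6}; ε-closure = {0, 1, 2, 3, 4, 5, 6}.
Read 'b': 0→{0, 3, 4}, 1→{4}, 2→∅, 3→{2, 3}, 4→{6}, 5→{2, 3, 5}, 6→{0, 1}; now {0, 1, 2, 3, 4, 5, 6}.
Read 'b': 0→{0, 3, 4}, 1→{4}, 2→∅, 3→{2, 3}, 4→{6}, 5→{2, 3, 5}, 6→{0, 1}; now {0, 1, 2, 3, 4, 5, 6}.
The final set {0, 1, 2, 3, 4, 5, 6} contains the accepting state 2.

Yes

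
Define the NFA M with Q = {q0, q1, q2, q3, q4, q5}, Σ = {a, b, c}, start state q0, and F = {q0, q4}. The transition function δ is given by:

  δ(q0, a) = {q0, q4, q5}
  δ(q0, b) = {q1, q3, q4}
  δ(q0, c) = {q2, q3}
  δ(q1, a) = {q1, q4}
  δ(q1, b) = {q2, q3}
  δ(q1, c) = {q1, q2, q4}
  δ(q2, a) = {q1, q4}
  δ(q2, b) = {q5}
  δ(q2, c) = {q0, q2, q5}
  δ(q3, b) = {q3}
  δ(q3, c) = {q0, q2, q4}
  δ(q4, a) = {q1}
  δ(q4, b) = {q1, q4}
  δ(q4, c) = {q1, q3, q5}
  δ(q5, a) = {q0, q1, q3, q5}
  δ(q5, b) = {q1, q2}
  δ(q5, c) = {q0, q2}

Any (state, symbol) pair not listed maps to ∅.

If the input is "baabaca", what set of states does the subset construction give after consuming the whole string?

{q0, q1, q3, q4, q5}

Start in {q0}.
Read 'b': q0→{q1, q3, q4}; now {q1, q3, q4}.
Read 'a': q1→{q1, q4}, q3→∅, q4→{q1}; now {q1, q4}.
Read 'a': q1→{q1, q4}, q4→{q1}; now {q1, q4}.
Read 'b': q1→{q2, q3}, q4→{q1, q4}; now {q1, q2, q3, q4}.
Read 'a': q1→{q1, q4}, q2→{q1, q4}, q3→∅, q4→{q1}; now {q1, q4}.
Read 'c': q1→{q1, q2, q4}, q4→{q1, q3, q5}; now {q1, q2, q3, q4, q5}.
Read 'a': q1→{q1, q4}, q2→{q1, q4}, q3→∅, q4→{q1}, q5→{q0, q1, q3, q5}; now {q0, q1, q3, q4, q5}.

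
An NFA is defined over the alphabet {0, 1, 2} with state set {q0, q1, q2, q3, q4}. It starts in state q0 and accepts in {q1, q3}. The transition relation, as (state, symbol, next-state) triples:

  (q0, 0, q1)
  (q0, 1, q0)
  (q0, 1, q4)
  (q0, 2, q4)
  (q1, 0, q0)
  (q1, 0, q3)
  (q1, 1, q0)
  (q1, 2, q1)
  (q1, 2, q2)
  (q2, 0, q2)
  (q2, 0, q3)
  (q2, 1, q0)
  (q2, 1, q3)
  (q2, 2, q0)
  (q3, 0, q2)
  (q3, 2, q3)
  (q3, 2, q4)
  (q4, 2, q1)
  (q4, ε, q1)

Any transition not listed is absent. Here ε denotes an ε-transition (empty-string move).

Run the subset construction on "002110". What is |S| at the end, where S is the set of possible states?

3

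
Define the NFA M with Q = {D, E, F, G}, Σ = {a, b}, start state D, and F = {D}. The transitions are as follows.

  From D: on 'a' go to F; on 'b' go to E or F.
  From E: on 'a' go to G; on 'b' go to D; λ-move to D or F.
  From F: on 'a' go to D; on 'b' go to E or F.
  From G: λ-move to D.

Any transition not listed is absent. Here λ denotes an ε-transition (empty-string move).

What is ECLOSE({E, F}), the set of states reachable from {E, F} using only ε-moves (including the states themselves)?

{D, E, F}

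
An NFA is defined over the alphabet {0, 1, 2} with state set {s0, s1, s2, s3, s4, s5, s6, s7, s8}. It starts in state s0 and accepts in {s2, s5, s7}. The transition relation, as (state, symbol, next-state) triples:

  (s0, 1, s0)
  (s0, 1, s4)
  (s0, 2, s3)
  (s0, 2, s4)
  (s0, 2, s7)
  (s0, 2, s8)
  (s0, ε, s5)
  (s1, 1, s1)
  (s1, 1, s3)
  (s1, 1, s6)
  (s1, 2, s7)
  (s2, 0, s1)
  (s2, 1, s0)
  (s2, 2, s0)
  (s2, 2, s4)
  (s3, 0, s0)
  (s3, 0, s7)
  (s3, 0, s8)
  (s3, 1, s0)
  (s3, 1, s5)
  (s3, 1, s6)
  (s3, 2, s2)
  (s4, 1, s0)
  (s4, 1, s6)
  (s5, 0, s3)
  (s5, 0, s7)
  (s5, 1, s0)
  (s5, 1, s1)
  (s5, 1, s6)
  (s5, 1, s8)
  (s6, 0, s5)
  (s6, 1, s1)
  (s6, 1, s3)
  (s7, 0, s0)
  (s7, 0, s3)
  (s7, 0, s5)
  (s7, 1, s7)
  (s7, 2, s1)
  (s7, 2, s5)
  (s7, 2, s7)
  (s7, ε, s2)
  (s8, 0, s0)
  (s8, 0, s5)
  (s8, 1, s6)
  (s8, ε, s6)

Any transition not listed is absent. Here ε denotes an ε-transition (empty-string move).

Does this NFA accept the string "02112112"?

Yes

Start: ε-closure({s0}) = {s0, s5}.
Read '0': s0→∅, s5→{s3, s7}; union {s3, s7}; ε-closure = {s2, s3, s7}.
Read '2': s2→{s0, s4}, s3→{s2}, s7→{s1, s5, s7}; now {s0, s1, s2, s4, s5, s7}.
Read '1': s0→{s0, s4}, s1→{s1, s3, s6}, s2→{s0}, s4→{s0, s6}, s5→{s0, s1, s6, s8}, s7→{s7}; union {s0, s1, s3, s4, s6, s7, s8}; ε-closure = {s0, s1, s2, s3, s4, s5, s6, s7, s8}.
Read '1': s0→{s0, s4}, s1→{s1, s3, s6}, s2→{s0}, s3→{s0, s5, s6}, s4→{s0, s6}, s5→{s0, s1, s6, s8}, s6→{s1, s3}, s7→{s7}, s8→{s6}; union {s0, s1, s3, s4, s5, s6, s7, s8}; ε-closure = {s0, s1, s2, s3, s4, s5, s6, s7, s8}.
Read '2': s0→{s3, s4, s7, s8}, s1→{s7}, s2→{s0, s4}, s3→{s2}, s4→∅, s5→∅, s6→∅, s7→{s1, s5, s7}, s8→∅; union {s0, s1, s2, s3, s4, s5, s7, s8}; ε-closure = {s0, s1, s2, s3, s4, s5, s6, s7, s8}.
Read '1': s0→{s0, s4}, s1→{s1, s3, s6}, s2→{s0}, s3→{s0, s5, s6}, s4→{s0, s6}, s5→{s0, s1, s6, s8}, s6→{s1, s3}, s7→{s7}, s8→{s6}; union {s0, s1, s3, s4, s5, s6, s7, s8}; ε-closure = {s0, s1, s2, s3, s4, s5, s6, s7, s8}.
Read '1': s0→{s0, s4}, s1→{s1, s3, s6}, s2→{s0}, s3→{s0, s5, s6}, s4→{s0, s6}, s5→{s0, s1, s6, s8}, s6→{s1, s3}, s7→{s7}, s8→{s6}; union {s0, s1, s3, s4, s5, s6, s7, s8}; ε-closure = {s0, s1, s2, s3, s4, s5, s6, s7, s8}.
Read '2': s0→{s3, s4, s7, s8}, s1→{s7}, s2→{s0, s4}, s3→{s2}, s4→∅, s5→∅, s6→∅, s7→{s1, s5, s7}, s8→∅; union {s0, s1, s2, s3, s4, s5, s7, s8}; ε-closure = {s0, s1, s2, s3, s4, s5, s6, s7, s8}.
The final set {s0, s1, s2, s3, s4, s5, s6, s7, s8} contains the accepting states s2, s5, s7.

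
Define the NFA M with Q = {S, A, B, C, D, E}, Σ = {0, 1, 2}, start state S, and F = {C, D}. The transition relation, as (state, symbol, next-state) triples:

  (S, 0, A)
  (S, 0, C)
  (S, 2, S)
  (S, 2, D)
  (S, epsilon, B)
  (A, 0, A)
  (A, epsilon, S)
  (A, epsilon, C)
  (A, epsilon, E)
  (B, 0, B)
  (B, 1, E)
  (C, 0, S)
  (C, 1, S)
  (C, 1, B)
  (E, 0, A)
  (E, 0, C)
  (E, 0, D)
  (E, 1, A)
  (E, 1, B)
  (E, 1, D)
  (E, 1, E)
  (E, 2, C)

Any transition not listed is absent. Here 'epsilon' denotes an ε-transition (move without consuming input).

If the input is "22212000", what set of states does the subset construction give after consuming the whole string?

{S, A, B, C, D, E}

Start: ε-closure({S}) = {S, B}.
Read '2': {S, B} → {S, B, D}.
Read '2': {S, B, D} → {S, B, D}.
Read '2': {S, B, D} → {S, B, D}.
Read '1': {S, B, D} → {E}.
Read '2': {E} → {C}.
Read '0': {C} → {S, B}.
Read '0': {S, B} → {S, A, B, C, E}.
Read '0': {S, A, B, C, E} → {S, A, B, C, D, E}.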